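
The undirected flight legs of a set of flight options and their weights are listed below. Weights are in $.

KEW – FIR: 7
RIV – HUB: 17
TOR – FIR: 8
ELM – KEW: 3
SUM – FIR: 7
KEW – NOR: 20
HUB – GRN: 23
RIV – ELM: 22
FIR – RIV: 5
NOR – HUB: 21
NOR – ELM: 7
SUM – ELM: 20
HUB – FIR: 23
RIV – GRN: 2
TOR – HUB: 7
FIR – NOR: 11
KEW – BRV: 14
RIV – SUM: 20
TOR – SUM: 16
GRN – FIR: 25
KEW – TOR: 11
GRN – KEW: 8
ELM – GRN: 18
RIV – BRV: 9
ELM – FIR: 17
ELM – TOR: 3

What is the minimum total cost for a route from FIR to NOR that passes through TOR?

Best FIR to TOR: FIR–TOR costing 8
Best TOR to NOR: TOR–ELM–NOR costing 10
Total via TOR: 8 + 10 = $18.

$18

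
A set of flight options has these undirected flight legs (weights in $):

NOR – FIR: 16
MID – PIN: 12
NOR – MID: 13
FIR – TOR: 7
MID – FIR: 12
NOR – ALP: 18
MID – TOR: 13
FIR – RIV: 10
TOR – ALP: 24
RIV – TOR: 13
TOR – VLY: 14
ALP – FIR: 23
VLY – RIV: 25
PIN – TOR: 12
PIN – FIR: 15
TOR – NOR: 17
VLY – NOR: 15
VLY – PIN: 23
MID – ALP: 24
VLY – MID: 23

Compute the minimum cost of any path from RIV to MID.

$22

Enumerating some paths:
RIV → TOR → MID: 13+13 = 26
RIV → FIR → MID: 10+12 = 22
RIV → TOR → FIR → MID: 13+7+12 = 32
RIV → FIR → TOR → MID: 10+7+13 = 30
The minimum is $22 via RIV → FIR → MID.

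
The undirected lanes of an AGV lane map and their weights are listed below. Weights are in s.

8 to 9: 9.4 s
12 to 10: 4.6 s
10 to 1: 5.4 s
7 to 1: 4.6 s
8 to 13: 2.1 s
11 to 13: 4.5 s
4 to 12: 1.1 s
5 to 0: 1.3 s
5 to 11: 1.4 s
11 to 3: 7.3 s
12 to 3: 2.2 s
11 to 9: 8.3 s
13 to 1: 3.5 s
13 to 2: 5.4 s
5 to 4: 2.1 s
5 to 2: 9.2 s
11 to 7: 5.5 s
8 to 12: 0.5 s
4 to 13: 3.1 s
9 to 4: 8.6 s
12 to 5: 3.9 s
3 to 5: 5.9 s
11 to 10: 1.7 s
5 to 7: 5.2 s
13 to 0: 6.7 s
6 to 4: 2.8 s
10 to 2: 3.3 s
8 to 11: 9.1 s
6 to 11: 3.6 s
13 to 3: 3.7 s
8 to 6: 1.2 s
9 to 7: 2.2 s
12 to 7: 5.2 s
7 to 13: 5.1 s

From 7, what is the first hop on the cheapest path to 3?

12

Compare a few routes:
7–13–8–12–3: 5.1+2.1+0.5+2.2 = 9.9
7–13–3: 5.1+3.7 = 8.8
7–12–3: 5.2+2.2 = 7.4
Cheapest is 7–12–3 at 7.4 s.
So from 7 the first move is to 12.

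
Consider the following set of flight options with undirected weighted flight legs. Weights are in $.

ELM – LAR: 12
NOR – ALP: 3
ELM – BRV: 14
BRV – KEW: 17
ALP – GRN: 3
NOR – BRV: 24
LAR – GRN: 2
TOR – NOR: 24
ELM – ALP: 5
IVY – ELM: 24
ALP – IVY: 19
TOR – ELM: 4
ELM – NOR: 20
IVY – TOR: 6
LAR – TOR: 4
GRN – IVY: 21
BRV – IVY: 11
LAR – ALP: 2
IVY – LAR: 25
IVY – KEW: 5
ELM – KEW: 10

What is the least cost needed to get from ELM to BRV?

Running Dijkstra from ELM:
ELM: 0
TOR: 4  (via ELM)
ALP: 5  (via ELM)
LAR: 7  (via ALP)
GRN: 8  (via ALP)
NOR: 8  (via ALP)
IVY: 10  (via TOR)
KEW: 10  (via ELM)
BRV: 14  (via ELM)
Shortest route: ELM–BRV = $14.

$14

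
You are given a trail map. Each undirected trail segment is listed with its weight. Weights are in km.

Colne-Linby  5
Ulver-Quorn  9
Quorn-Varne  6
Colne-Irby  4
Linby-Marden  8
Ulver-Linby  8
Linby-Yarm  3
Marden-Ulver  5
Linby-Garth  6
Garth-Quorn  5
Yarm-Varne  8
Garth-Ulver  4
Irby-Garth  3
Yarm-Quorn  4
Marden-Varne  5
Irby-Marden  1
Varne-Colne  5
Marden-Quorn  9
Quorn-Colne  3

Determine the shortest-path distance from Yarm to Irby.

Settle nodes by increasing distance from Yarm:
Yarm: 0
Linby: 3  (via Yarm)
Quorn: 4  (via Yarm)
Colne: 7  (via Quorn)
Varne: 8  (via Yarm)
Garth: 9  (via Linby)
Irby: 11  (via Colne)
Shortest route: Yarm → Quorn → Colne → Irby = 11 km.

11 km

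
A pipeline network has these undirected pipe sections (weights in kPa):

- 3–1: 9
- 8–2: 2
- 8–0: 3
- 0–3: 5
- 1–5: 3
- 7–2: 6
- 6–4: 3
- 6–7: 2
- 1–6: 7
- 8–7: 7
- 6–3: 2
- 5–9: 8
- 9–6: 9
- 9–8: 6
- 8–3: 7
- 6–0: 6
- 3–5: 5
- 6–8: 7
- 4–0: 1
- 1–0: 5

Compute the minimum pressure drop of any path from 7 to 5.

9 kPa

Shortest distances from 7:
7: 0
6: 2  (via 7)
3: 4  (via 6)
4: 5  (via 6)
0: 6  (via 4)
2: 6  (via 7)
8: 7  (via 7)
1: 9  (via 6)
5: 9  (via 3)
Shortest route: 7–6–3–5 = 9 kPa.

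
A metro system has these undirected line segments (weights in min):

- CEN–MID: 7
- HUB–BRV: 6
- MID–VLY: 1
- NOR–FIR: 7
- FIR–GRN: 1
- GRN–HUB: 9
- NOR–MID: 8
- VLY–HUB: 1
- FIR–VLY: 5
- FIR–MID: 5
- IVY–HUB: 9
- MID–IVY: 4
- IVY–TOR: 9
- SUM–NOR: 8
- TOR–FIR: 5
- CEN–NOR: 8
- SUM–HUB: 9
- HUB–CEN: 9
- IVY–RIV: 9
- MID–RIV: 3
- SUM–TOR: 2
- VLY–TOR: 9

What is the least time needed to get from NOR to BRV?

Shortest distances from NOR:
NOR: 0
FIR: 7  (via NOR)
SUM: 8  (via NOR)
CEN: 8  (via NOR)
GRN: 8  (via FIR)
MID: 8  (via NOR)
VLY: 9  (via MID)
HUB: 10  (via VLY)
TOR: 10  (via SUM)
RIV: 11  (via MID)
IVY: 12  (via MID)
BRV: 16  (via HUB)
Shortest route: NOR–MID–VLY–HUB–BRV = 16 min.

16 min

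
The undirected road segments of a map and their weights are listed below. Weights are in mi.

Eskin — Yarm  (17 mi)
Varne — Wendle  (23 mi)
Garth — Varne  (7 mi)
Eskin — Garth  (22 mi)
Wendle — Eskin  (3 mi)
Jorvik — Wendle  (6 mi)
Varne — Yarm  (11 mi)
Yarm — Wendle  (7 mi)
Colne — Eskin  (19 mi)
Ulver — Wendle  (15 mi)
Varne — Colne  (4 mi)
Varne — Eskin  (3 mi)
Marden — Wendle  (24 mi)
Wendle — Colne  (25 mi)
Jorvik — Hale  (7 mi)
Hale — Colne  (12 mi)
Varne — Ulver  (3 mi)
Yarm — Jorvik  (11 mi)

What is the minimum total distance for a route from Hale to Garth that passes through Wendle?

26 mi

Best Hale to Wendle: Hale → Jorvik → Wendle costing 13
Best Wendle to Garth: Wendle → Eskin → Varne → Garth costing 13
Total via Wendle: 13 + 13 = 26 mi.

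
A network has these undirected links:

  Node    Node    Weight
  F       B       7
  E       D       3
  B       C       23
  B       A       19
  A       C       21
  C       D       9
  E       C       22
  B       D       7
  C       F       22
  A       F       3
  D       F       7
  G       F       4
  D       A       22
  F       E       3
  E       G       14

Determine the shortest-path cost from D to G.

10

Settle nodes by increasing distance from D:
D: 0
E: 3  (via D)
F: 6  (via E)
B: 7  (via D)
A: 9  (via F)
C: 9  (via D)
G: 10  (via F)
Shortest route: D–E–F–G = 10.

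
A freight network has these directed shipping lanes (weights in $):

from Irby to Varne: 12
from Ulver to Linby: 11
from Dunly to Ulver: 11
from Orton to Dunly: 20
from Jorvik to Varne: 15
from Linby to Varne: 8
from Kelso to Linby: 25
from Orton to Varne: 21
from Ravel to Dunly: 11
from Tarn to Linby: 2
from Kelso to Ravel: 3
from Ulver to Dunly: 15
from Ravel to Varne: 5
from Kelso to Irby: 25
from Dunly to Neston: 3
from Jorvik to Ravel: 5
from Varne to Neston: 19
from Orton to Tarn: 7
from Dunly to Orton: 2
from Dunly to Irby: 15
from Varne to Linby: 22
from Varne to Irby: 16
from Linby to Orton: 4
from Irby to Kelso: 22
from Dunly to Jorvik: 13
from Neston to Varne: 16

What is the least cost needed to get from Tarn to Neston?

$29

Enumerating some paths:
Tarn → Linby → Varne → Neston: 2+8+19 = 29
Tarn → Linby → Varne → Irby → Kelso → Ravel → Dunly → Neston: 2+8+16+22+3+11+3 = 65
Tarn → Linby → Orton → Varne → Neston: 2+4+21+19 = 46
Tarn → Linby → Orton → Dunly → Jorvik → Ravel → Varne → Neston: 2+4+20+13+5+5+19 = 68
Cheapest is Tarn → Linby → Varne → Neston at $29.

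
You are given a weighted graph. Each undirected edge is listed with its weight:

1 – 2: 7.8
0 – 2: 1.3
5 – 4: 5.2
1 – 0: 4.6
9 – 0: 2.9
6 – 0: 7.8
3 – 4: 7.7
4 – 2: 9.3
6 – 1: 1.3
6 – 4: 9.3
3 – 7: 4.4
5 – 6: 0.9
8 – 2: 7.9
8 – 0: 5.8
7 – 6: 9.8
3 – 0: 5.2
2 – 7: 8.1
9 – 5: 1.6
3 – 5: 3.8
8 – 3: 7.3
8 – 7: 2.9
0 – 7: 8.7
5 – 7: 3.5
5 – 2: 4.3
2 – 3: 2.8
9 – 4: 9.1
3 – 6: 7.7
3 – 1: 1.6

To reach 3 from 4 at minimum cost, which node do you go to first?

3

Candidate routes:
4 → 3: 7.7 = 7.7
4 → 5 → 6 → 1 → 3: 5.2+0.9+1.3+1.6 = 9
4 → 5 → 3: 5.2+3.8 = 9
Cheapest is 4 → 3 at 7.7.
So from 4 the first move is to 3.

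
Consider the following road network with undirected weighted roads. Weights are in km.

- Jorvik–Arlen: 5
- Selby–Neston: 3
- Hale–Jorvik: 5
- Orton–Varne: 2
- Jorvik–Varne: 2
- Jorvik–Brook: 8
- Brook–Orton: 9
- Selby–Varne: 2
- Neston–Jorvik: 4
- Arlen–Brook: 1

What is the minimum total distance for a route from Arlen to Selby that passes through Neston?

Best Arlen to Neston: Arlen → Jorvik → Neston costing 9
Shortest Neston→Selby: Neston → Selby = 3
Total via Neston: 9 + 3 = 12 km.

12 km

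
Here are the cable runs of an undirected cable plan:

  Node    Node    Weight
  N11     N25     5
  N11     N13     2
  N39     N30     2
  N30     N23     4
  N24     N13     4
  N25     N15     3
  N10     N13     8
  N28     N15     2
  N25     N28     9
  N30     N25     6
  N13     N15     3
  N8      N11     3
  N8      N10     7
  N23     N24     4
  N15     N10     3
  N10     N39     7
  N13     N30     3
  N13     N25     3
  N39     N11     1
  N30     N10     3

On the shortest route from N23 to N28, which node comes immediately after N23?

Compare a few routes:
N23 - N30 - N10 - N15 - N28: 4+3+3+2 = 12
N23 - N24 - N13 - N15 - N28: 4+4+3+2 = 13
The minimum is 12 via N23 - N30 - N10 - N15 - N28.
So from N23 the first move is to N30.

N30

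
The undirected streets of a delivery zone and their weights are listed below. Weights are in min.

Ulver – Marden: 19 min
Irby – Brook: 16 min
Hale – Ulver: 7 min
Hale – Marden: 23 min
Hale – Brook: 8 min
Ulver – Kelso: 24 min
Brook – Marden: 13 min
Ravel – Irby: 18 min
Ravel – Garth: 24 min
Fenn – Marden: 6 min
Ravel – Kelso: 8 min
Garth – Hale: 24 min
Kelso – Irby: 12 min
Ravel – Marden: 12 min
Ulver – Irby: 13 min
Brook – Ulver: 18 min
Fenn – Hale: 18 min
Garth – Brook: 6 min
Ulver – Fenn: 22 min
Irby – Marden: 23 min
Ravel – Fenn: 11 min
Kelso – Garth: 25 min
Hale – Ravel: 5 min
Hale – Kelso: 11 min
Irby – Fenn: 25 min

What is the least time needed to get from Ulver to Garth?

21 min

Compare a few routes:
Ulver → Brook → Garth: 18+6 = 24
Ulver → Hale → Brook → Garth: 7+8+6 = 21
Ulver → Irby → Brook → Garth: 13+16+6 = 35
Ulver → Hale → Garth: 7+24 = 31
Cheapest is Ulver → Hale → Brook → Garth at 21 min.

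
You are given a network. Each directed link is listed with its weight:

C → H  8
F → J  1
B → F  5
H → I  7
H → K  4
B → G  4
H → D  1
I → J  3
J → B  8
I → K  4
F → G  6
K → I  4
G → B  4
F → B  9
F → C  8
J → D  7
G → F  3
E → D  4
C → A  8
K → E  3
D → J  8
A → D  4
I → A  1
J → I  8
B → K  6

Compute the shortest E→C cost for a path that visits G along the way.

35

Shortest E→G: E → D → J → B → G = 24
Best G to C: G → F → C costing 11
Total via G: 24 + 11 = 35.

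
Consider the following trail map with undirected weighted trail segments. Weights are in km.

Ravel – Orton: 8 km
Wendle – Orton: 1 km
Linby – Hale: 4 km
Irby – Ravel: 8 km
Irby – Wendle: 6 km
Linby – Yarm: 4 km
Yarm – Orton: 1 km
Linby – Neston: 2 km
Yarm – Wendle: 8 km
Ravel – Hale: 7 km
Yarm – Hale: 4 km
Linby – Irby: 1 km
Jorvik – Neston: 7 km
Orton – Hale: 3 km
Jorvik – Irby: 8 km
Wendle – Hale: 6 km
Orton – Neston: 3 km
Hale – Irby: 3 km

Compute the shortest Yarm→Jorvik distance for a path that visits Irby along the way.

13 km

Best Yarm to Irby: Yarm–Linby–Irby costing 5
Best Irby to Jorvik: Irby–Jorvik costing 8
Total via Irby: 5 + 8 = 13 km.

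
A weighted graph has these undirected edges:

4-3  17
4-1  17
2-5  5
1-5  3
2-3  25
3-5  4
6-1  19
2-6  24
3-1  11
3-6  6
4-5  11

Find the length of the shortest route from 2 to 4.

16

Candidate routes:
2 - 5 - 4: 5+11 = 16
2 - 5 - 1 - 4: 5+3+17 = 25
The minimum is 16 via 2 - 5 - 4.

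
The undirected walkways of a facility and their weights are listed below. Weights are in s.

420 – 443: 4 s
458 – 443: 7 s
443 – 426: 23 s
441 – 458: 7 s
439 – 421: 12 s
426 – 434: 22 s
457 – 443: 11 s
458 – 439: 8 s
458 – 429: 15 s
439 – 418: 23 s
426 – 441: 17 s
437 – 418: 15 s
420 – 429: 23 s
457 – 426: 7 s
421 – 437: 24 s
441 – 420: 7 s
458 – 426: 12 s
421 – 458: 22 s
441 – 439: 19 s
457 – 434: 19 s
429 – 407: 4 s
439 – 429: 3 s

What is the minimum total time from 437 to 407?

Running Dijkstra from 437:
437: 0
418: 15  (via 437)
421: 24  (via 437)
439: 36  (via 421)
429: 39  (via 439)
407: 43  (via 429)
Shortest route: 437 → 421 → 439 → 429 → 407 = 43 s.

43 s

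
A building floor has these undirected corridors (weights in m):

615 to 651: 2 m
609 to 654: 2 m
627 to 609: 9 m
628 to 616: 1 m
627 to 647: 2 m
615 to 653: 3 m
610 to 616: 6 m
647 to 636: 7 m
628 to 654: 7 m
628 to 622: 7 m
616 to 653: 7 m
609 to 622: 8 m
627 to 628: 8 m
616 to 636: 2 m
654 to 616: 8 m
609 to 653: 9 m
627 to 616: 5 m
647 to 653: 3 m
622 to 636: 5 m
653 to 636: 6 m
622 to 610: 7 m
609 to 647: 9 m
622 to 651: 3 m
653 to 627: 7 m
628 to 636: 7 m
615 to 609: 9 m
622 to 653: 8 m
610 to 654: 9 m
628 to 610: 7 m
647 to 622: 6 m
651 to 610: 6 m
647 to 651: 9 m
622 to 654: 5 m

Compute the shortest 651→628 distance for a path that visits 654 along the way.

Shortest 651→654: 651 → 622 → 654 = 8
Best 654 to 628: 654 → 628 costing 7
Total via 654: 8 + 7 = 15 m.

15 m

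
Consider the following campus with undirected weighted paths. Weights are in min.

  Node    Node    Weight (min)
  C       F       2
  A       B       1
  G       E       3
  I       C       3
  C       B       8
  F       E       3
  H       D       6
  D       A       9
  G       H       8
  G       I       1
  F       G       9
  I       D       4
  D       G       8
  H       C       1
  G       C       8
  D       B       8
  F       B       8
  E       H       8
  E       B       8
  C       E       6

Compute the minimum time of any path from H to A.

10 min

Enumerating some paths:
H–C–F–B–A: 1+2+8+1 = 12
H–C–B–A: 1+8+1 = 10
The minimum is 10 min via H–C–B–A.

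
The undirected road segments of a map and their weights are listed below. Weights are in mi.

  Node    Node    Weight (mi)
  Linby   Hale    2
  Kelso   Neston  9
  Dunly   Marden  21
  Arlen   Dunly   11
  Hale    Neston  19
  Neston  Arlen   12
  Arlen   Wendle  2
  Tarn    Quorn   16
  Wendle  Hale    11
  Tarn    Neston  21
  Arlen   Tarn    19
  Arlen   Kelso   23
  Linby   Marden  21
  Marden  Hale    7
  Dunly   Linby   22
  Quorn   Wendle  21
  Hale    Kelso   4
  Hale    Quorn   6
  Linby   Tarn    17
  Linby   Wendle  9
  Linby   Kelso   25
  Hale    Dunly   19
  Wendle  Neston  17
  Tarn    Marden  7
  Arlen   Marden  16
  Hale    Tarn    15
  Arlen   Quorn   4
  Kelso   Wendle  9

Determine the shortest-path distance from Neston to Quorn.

16 mi

Shortest distances from Neston:
Neston: 0
Kelso: 9  (via Neston)
Arlen: 12  (via Neston)
Hale: 13  (via Kelso)
Wendle: 14  (via Arlen)
Linby: 15  (via Hale)
Quorn: 16  (via Arlen)
Shortest route: Neston–Arlen–Quorn = 16 mi.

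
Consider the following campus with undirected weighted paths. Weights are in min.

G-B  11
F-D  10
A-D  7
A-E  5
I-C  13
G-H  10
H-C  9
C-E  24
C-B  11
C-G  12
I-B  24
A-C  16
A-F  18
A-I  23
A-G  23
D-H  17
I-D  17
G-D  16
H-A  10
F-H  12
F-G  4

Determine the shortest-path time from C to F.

16 min

Settle nodes by increasing distance from C:
C: 0
H: 9  (via C)
B: 11  (via C)
G: 12  (via C)
I: 13  (via C)
A: 16  (via C)
F: 16  (via G)
Shortest route: C → G → F = 16 min.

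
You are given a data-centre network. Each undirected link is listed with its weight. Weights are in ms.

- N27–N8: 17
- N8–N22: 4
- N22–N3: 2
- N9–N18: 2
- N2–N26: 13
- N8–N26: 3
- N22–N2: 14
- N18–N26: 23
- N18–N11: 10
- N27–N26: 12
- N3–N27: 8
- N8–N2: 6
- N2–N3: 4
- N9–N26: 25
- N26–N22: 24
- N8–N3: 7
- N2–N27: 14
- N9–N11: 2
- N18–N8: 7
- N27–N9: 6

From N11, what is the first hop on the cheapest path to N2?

N9

Candidate routes:
N11 → N9 → N18 → N8 → N2: 2+2+7+6 = 17
N11 → N9 → N27 → N3 → N2: 2+6+8+4 = 20
The minimum is 17 ms via N11 → N9 → N18 → N8 → N2.
So from N11 the first move is to N9.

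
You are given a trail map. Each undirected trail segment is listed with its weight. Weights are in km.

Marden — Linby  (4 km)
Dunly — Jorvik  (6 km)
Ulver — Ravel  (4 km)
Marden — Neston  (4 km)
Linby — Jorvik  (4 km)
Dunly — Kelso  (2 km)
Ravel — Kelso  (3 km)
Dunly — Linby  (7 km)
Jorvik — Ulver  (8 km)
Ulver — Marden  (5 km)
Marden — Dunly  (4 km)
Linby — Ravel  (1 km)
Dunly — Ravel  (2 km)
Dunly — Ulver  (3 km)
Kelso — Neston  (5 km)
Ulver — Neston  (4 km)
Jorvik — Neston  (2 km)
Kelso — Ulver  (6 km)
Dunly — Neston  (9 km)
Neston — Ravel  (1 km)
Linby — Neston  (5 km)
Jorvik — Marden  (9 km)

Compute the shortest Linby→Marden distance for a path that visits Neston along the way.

Best Linby to Neston: Linby → Ravel → Neston costing 2
Shortest Neston→Marden: Neston → Marden = 4
Total via Neston: 2 + 4 = 6 km.

6 km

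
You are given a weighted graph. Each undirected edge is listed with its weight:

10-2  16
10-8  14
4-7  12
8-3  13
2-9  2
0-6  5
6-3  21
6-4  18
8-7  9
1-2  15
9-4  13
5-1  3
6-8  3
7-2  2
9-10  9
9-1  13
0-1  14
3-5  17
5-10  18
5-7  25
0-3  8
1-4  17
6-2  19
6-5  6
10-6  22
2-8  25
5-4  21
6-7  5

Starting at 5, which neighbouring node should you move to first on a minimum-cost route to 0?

Compare a few routes:
5 → 6 → 0: 6+5 = 11
5 → 1 → 0: 3+14 = 17
The minimum is 11 via 5 → 6 → 0.
So from 5 the first move is to 6.

6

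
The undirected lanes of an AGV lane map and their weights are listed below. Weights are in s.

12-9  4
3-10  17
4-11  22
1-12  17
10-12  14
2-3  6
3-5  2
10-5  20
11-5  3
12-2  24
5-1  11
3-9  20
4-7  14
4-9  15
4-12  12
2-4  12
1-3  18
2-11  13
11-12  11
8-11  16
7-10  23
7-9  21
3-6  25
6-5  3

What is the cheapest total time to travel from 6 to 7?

37 s

Settle nodes by increasing distance from 6:
6: 0
5: 3  (via 6)
3: 5  (via 5)
11: 6  (via 5)
2: 11  (via 3)
1: 14  (via 5)
12: 17  (via 11)
9: 21  (via 12)
8: 22  (via 11)
10: 22  (via 3)
4: 23  (via 2)
7: 37  (via 4)
Shortest route: 6–5–3–2–4–7 = 37 s.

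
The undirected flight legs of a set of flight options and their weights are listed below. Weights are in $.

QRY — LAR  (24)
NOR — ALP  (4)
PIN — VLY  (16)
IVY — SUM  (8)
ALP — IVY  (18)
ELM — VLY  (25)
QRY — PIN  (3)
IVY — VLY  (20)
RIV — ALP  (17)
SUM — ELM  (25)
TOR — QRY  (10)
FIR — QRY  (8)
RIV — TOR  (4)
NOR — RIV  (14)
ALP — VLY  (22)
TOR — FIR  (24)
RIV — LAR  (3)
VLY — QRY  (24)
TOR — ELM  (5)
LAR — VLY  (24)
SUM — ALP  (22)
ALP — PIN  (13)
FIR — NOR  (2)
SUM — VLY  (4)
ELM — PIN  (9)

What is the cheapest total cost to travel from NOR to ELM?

Settle nodes by increasing distance from NOR:
NOR: 0
FIR: 2  (via NOR)
ALP: 4  (via NOR)
QRY: 10  (via FIR)
PIN: 13  (via QRY)
RIV: 14  (via NOR)
LAR: 17  (via RIV)
TOR: 18  (via RIV)
ELM: 22  (via PIN)
Shortest route: NOR–FIR–QRY–PIN–ELM = $22.

$22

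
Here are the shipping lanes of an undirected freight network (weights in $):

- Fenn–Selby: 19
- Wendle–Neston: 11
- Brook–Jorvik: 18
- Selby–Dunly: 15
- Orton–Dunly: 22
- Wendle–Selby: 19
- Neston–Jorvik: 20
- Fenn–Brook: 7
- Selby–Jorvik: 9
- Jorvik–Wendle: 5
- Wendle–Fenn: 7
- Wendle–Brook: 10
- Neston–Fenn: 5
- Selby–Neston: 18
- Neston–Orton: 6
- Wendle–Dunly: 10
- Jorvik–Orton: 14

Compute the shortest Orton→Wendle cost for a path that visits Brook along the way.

Shortest Orton→Brook: Orton–Neston–Fenn–Brook = 18
Shortest Brook→Wendle: Brook–Wendle = 10
Total via Brook: 18 + 10 = $28.

$28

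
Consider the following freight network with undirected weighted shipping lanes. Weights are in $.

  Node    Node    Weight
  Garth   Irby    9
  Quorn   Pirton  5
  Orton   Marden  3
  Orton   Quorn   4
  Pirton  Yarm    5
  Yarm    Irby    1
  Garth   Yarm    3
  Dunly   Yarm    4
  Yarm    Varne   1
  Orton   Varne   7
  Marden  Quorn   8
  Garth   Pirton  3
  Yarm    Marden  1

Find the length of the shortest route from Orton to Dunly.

Compare a few routes:
Orton–Quorn–Marden–Yarm–Dunly: 4+8+1+4 = 17
Orton–Varne–Yarm–Dunly: 7+1+4 = 12
Orton–Marden–Yarm–Dunly: 3+1+4 = 8
Cheapest is Orton–Marden–Yarm–Dunly at $8.

$8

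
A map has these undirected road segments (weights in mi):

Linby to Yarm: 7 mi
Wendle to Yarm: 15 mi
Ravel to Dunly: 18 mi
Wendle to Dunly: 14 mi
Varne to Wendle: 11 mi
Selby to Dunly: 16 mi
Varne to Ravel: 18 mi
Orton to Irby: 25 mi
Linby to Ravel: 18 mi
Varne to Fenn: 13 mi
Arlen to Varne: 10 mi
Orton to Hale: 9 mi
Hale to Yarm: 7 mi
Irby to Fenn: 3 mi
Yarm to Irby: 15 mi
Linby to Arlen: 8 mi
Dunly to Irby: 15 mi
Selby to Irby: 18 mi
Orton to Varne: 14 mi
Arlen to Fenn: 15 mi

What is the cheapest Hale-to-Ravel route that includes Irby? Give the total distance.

Best Hale to Irby: Hale–Yarm–Irby costing 22
Best Irby to Ravel: Irby–Dunly–Ravel costing 33
Total via Irby: 22 + 33 = 55 mi.

55 mi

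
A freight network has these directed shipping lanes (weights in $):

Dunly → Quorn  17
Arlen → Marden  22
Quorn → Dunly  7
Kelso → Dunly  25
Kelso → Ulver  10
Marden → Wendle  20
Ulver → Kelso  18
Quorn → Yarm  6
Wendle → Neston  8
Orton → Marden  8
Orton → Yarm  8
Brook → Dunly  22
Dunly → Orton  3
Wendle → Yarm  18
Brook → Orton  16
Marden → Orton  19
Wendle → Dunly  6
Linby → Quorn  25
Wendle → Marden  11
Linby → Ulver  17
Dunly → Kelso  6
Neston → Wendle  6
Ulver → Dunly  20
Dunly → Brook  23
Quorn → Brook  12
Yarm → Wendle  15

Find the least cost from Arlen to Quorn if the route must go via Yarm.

Best Arlen to Yarm: Arlen → Marden → Orton → Yarm costing 49
Shortest Yarm→Quorn: Yarm → Wendle → Dunly → Quorn = 38
Total via Yarm: 49 + 38 = $87.

$87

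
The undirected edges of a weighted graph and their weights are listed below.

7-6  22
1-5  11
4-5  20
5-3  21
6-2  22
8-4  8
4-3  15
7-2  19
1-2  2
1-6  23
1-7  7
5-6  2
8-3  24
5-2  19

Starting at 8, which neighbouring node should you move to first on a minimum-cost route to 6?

Compare a few routes:
8 → 3 → 5 → 6: 24+21+2 = 47
8 → 4 → 3 → 5 → 6: 8+15+21+2 = 46
8 → 4 → 5 → 6: 8+20+2 = 30
Cheapest is 8 → 4 → 5 → 6 at 30.
So from 8 the first move is to 4.

4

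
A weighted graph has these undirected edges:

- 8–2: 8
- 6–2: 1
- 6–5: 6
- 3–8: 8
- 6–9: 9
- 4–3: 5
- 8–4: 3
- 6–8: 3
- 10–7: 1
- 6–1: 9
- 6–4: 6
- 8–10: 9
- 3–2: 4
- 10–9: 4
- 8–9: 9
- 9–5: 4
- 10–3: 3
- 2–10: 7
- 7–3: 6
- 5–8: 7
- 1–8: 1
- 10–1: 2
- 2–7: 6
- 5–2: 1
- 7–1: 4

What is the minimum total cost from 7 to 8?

Running Dijkstra from 7:
7: 0
10: 1  (via 7)
1: 3  (via 10)
3: 4  (via 10)
8: 4  (via 1)
Shortest route: 7–10–1–8 = 4.

4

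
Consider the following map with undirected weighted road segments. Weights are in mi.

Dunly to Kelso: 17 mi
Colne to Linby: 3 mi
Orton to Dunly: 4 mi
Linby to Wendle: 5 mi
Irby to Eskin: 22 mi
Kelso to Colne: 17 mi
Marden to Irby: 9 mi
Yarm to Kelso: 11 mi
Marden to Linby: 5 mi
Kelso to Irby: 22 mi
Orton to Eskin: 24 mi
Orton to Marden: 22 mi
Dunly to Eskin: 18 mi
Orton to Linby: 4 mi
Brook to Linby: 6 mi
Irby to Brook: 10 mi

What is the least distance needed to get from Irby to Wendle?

19 mi

Running Dijkstra from Irby:
Irby: 0
Marden: 9  (via Irby)
Brook: 10  (via Irby)
Linby: 14  (via Marden)
Colne: 17  (via Linby)
Orton: 18  (via Linby)
Wendle: 19  (via Linby)
Shortest route: Irby–Marden–Linby–Wendle = 19 mi.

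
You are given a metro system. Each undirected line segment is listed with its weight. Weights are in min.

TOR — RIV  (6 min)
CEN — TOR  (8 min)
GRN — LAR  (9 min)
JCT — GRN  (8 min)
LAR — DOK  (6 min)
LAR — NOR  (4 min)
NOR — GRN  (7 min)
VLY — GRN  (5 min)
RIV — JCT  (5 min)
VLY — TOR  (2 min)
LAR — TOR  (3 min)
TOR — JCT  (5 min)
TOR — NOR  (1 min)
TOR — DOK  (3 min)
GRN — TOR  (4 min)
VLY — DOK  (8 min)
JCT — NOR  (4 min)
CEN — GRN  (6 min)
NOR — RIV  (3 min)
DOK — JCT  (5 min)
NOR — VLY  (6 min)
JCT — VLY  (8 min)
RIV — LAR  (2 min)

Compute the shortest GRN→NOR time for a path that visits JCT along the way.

12 min

Best GRN to JCT: GRN–JCT costing 8
Best JCT to NOR: JCT–NOR costing 4
Total via JCT: 8 + 4 = 12 min.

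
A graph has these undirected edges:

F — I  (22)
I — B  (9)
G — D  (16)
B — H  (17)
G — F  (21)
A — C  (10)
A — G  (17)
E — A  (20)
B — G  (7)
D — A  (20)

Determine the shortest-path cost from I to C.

Candidate routes:
I–B–G–D–A–C: 9+7+16+20+10 = 62
I–F–G–D–A–C: 22+21+16+20+10 = 89
I–F–G–A–C: 22+21+17+10 = 70
I–B–G–A–C: 9+7+17+10 = 43
The minimum is 43 via I–B–G–A–C.

43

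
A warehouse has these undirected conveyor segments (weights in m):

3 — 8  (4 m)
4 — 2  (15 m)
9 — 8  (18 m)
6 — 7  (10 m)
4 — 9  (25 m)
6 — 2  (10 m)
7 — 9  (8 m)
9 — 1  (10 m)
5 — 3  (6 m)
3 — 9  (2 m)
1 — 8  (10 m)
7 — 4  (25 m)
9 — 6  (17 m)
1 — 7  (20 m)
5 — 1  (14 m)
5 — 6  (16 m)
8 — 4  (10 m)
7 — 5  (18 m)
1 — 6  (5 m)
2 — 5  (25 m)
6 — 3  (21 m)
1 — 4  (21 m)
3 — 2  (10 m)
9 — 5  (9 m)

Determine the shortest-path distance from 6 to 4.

25 m

Shortest distances from 6:
6: 0
1: 5  (via 6)
2: 10  (via 6)
7: 10  (via 6)
8: 15  (via 1)
9: 15  (via 1)
5: 16  (via 6)
3: 17  (via 9)
4: 25  (via 2)
Shortest route: 6 → 2 → 4 = 25 m.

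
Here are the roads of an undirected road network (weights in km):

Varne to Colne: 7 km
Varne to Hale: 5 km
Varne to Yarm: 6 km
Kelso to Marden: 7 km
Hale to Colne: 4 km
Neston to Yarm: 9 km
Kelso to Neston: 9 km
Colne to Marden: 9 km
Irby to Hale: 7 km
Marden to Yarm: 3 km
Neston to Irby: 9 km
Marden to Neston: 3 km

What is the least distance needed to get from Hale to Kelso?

20 km

Compare a few routes:
Hale–Colne–Marden–Kelso: 4+9+7 = 20
Hale–Colne–Marden–Neston–Kelso: 4+9+3+9 = 25
Hale–Irby–Neston–Kelso: 7+9+9 = 25
Hale–Varne–Yarm–Marden–Kelso: 5+6+3+7 = 21
The minimum is 20 km via Hale–Colne–Marden–Kelso.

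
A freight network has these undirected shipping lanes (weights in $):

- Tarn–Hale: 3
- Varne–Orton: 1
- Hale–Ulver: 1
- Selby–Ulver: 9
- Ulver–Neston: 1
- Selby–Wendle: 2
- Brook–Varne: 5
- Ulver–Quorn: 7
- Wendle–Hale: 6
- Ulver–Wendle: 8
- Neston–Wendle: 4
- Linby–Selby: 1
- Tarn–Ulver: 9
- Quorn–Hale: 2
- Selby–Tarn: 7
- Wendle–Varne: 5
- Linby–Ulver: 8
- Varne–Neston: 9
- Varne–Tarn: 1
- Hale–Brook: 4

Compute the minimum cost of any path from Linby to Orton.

Compare a few routes:
Linby - Selby - Tarn - Varne - Orton: 1+7+1+1 = 10
Linby - Selby - Wendle - Hale - Tarn - Varne - Orton: 1+2+6+3+1+1 = 14
Linby - Selby - Wendle - Neston - Ulver - Hale - Tarn - Varne - Orton: 1+2+4+1+1+3+1+1 = 14
Linby - Selby - Wendle - Varne - Orton: 1+2+5+1 = 9
Cheapest is Linby - Selby - Wendle - Varne - Orton at $9.

$9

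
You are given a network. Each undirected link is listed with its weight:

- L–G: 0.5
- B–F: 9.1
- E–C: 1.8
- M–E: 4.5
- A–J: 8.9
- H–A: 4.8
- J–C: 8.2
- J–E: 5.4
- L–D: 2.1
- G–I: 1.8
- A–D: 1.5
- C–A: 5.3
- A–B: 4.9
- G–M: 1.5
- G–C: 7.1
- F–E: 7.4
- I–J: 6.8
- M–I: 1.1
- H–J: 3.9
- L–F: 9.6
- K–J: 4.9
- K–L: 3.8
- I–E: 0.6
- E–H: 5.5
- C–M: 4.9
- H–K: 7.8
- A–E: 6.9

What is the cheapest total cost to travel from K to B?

Candidate routes:
K → L → G → I → E → A → B: 3.8+0.5+1.8+0.6+6.9+4.9 = 18.5
K → H → A → B: 7.8+4.8+4.9 = 17.5
K → L → D → A → B: 3.8+2.1+1.5+4.9 = 12.3
Cheapest is K → L → D → A → B at 12.3.

12.3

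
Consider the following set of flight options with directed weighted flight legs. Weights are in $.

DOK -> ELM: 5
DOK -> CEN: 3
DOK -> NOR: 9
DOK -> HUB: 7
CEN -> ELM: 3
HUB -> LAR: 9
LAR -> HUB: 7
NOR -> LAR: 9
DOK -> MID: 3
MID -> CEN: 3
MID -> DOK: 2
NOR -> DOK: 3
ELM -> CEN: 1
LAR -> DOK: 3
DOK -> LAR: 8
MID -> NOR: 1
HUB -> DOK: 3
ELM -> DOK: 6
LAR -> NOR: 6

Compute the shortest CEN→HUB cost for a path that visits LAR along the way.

Best CEN to LAR: CEN–ELM–DOK–LAR costing 17
Shortest LAR→HUB: LAR–HUB = 7
Total via LAR: 17 + 7 = $24.

$24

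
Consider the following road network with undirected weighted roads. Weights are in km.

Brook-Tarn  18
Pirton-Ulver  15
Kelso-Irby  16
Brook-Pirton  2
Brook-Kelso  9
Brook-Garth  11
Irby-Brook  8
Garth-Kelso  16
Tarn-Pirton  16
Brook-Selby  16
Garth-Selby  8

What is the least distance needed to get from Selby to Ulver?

33 km

Candidate routes:
Selby–Garth–Brook–Pirton–Ulver: 8+11+2+15 = 36
Selby–Brook–Pirton–Ulver: 16+2+15 = 33
The minimum is 33 km via Selby–Brook–Pirton–Ulver.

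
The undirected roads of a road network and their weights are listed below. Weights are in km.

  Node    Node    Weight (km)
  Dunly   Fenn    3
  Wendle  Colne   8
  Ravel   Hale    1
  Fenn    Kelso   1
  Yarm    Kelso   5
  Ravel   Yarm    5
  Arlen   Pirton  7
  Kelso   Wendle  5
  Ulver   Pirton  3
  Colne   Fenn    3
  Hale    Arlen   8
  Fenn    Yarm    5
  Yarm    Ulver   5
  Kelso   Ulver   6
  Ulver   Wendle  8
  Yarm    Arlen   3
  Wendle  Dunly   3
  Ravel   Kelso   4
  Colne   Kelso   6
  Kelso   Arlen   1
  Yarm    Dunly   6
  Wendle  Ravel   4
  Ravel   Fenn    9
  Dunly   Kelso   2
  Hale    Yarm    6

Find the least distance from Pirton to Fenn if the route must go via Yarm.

13 km

Best Pirton to Yarm: Pirton → Ulver → Yarm costing 8
Best Yarm to Fenn: Yarm → Fenn costing 5
Total via Yarm: 8 + 5 = 13 km.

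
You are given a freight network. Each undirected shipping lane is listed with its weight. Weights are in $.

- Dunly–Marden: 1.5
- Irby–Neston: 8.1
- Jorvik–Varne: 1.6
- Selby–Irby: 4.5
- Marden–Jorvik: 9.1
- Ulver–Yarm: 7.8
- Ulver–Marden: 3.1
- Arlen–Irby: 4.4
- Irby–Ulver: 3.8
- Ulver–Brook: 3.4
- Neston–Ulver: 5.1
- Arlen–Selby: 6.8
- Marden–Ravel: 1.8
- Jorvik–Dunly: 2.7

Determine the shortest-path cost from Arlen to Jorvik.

$15.5

Running Dijkstra from Arlen:
Arlen: 0
Irby: 4.4  (via Arlen)
Selby: 6.8  (via Arlen)
Ulver: 8.2  (via Irby)
Marden: 11.3  (via Ulver)
Brook: 11.6  (via Ulver)
Neston: 12.5  (via Irby)
Dunly: 12.8  (via Marden)
Ravel: 13.1  (via Marden)
Jorvik: 15.5  (via Dunly)
Shortest route: Arlen → Irby → Ulver → Marden → Dunly → Jorvik = $15.5.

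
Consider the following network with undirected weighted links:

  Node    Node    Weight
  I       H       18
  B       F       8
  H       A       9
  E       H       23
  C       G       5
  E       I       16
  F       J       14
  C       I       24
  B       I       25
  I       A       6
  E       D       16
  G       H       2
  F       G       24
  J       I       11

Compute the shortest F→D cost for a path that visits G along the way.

Best F to G: F → G costing 24
Shortest G→D: G → H → E → D = 41
Total via G: 24 + 41 = 65.

65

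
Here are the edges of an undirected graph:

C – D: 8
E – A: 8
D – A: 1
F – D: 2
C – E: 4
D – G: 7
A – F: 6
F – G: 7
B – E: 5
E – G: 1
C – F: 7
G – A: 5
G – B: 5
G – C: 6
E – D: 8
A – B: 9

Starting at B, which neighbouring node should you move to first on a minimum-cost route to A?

A

Compare a few routes:
B - A: 9 = 9
B - E - A: 5+8 = 13
B - G - A: 5+5 = 10
B - E - G - A: 5+1+5 = 11
The minimum is 9 via B - A.
So from B the first move is to A.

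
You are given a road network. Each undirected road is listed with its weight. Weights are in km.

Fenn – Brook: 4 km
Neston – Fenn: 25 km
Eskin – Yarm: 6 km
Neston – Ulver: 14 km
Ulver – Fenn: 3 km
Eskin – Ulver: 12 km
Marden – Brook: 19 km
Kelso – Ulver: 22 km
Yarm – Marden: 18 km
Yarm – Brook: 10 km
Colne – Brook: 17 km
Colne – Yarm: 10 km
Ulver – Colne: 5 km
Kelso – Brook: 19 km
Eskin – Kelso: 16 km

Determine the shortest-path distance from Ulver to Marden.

26 km

Compare a few routes:
Ulver–Fenn–Brook–Yarm–Marden: 3+4+10+18 = 35
Ulver–Colne–Yarm–Marden: 5+10+18 = 33
Ulver–Fenn–Brook–Marden: 3+4+19 = 26
Ulver–Eskin–Yarm–Marden: 12+6+18 = 36
The minimum is 26 km via Ulver–Fenn–Brook–Marden.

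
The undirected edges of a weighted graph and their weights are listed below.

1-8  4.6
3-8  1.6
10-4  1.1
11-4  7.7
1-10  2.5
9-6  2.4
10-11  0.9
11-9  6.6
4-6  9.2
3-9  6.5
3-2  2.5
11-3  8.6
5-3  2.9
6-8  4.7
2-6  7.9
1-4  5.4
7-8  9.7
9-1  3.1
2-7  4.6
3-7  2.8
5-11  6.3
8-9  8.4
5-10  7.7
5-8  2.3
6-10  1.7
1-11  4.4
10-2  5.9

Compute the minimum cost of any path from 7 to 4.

Running Dijkstra from 7:
7: 0
3: 2.8  (via 7)
8: 4.4  (via 3)
2: 4.6  (via 7)
5: 5.7  (via 3)
1: 9  (via 8)
6: 9.1  (via 8)
9: 9.3  (via 3)
10: 10.5  (via 2)
11: 11.4  (via 3)
4: 11.6  (via 10)
Shortest route: 7–2–10–4 = 11.6.

11.6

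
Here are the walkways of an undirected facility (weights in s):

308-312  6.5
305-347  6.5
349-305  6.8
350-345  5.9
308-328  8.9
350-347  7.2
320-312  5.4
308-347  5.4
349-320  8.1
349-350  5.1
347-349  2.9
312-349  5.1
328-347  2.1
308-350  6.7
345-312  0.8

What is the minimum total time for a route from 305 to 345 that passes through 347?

15.3 s

Best 305 to 347: 305–347 costing 6.5
Best 347 to 345: 347–349–312–345 costing 8.8
Total via 347: 6.5 + 8.8 = 15.3 s.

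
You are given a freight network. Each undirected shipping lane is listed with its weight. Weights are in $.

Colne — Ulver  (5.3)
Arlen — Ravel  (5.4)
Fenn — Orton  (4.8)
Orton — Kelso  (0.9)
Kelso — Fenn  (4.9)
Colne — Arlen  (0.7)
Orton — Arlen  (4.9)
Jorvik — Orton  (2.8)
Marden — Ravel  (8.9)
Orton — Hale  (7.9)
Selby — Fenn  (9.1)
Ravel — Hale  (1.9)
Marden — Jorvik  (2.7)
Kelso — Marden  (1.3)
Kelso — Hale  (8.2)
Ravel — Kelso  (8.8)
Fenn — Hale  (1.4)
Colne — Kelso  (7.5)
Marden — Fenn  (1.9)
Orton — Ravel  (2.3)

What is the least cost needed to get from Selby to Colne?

Shortest distances from Selby:
Selby: 0
Fenn: 9.1  (via Selby)
Hale: 10.5  (via Fenn)
Marden: 11  (via Fenn)
Kelso: 12.3  (via Marden)
Ravel: 12.4  (via Hale)
Orton: 13.2  (via Kelso)
Jorvik: 13.7  (via Marden)
Arlen: 17.8  (via Ravel)
Colne: 18.5  (via Arlen)
Shortest route: Selby → Fenn → Hale → Ravel → Arlen → Colne = $18.5.

$18.5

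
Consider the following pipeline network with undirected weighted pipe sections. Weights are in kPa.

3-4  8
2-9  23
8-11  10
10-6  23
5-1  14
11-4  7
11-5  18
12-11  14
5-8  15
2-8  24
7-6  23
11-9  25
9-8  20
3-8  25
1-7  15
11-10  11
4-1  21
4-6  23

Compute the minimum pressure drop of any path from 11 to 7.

Compare a few routes:
11 → 4 → 1 → 7: 7+21+15 = 43
11 → 8 → 5 → 1 → 7: 10+15+14+15 = 54
11 → 5 → 1 → 7: 18+14+15 = 47
11 → 4 → 6 → 7: 7+23+23 = 53
Cheapest is 11 → 4 → 1 → 7 at 43 kPa.

43 kPa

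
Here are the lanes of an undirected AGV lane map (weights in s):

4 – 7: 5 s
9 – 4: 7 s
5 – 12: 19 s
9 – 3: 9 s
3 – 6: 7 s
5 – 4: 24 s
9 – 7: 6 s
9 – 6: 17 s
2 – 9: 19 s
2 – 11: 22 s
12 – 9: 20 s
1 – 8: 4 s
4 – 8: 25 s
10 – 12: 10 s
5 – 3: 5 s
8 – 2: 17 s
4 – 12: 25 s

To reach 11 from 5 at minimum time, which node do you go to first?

Compare a few routes:
5–4–9–2–11: 24+7+19+22 = 72
5–3–9–2–11: 5+9+19+22 = 55
5–3–6–9–2–11: 5+7+17+19+22 = 70
The minimum is 55 s via 5–3–9–2–11.
So from 5 the first move is to 3.

3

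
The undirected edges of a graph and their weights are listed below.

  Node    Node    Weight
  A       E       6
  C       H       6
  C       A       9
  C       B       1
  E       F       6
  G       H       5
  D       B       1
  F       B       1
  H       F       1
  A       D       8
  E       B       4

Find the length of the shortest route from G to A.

Candidate routes:
G → H → F → B → E → A: 5+1+1+4+6 = 17
G → H → F → B → D → A: 5+1+1+1+8 = 16
G → H → F → E → A: 5+1+6+6 = 18
G → H → F → B → C → A: 5+1+1+1+9 = 17
Cheapest is G → H → F → B → D → A at 16.

16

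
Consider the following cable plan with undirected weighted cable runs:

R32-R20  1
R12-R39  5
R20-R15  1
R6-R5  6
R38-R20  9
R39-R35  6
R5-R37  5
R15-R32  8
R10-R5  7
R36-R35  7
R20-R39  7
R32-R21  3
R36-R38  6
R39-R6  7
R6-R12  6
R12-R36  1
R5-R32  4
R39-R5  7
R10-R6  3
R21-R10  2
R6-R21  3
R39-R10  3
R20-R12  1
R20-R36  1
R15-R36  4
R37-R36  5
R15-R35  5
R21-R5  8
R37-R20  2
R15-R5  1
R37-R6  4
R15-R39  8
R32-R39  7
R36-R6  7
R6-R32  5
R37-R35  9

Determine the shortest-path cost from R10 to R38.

13

Enumerating some paths:
R10–R21–R32–R20–R12–R36–R38: 2+3+1+1+1+6 = 14
R10–R21–R32–R20–R36–R38: 2+3+1+1+6 = 13
R10–R21–R32–R20–R38: 2+3+1+9 = 15
Cheapest is R10–R21–R32–R20–R36–R38 at 13.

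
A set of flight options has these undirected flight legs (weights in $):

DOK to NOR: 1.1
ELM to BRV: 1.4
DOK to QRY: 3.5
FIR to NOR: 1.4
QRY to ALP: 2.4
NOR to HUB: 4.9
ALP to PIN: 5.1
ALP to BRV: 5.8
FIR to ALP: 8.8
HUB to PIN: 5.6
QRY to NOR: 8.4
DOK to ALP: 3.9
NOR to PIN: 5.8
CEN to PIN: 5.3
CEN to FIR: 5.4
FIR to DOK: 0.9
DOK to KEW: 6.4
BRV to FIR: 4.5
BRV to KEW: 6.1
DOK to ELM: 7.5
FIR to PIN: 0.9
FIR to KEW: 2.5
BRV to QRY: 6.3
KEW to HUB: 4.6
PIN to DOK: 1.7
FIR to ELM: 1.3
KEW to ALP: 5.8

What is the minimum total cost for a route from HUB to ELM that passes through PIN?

$7.8

Shortest HUB→PIN: HUB–PIN = 5.6
Shortest PIN→ELM: PIN–FIR–ELM = 2.2
Total via PIN: 5.6 + 2.2 = $7.8.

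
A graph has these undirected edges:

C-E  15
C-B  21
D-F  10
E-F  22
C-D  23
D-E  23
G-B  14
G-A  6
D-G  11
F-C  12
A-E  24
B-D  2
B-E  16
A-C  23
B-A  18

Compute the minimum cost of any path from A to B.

18

Candidate routes:
A → G → B: 6+14 = 20
A → B: 18 = 18
A → G → D → B: 6+11+2 = 19
Cheapest is A → B at 18.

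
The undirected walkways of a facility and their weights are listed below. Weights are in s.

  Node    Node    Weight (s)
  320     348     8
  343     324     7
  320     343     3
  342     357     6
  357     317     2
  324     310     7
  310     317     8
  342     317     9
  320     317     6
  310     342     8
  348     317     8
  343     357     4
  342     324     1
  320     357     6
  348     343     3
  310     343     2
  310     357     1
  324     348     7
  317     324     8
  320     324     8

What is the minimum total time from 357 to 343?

3 s

Shortest distances from 357:
357: 0
310: 1  (via 357)
317: 2  (via 357)
343: 3  (via 310)
Shortest route: 357–310–343 = 3 s.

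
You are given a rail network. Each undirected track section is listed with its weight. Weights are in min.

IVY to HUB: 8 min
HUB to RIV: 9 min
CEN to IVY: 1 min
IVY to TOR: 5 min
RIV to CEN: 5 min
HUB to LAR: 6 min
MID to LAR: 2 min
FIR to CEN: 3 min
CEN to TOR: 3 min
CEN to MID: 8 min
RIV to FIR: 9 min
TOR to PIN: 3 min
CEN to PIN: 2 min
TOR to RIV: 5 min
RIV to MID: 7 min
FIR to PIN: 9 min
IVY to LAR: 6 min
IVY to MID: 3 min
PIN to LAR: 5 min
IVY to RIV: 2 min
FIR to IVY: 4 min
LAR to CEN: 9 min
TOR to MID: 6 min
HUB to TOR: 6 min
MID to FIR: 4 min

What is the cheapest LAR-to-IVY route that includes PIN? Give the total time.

Best LAR to PIN: LAR → PIN costing 5
Shortest PIN→IVY: PIN → CEN → IVY = 3
Total via PIN: 5 + 3 = 8 min.

8 min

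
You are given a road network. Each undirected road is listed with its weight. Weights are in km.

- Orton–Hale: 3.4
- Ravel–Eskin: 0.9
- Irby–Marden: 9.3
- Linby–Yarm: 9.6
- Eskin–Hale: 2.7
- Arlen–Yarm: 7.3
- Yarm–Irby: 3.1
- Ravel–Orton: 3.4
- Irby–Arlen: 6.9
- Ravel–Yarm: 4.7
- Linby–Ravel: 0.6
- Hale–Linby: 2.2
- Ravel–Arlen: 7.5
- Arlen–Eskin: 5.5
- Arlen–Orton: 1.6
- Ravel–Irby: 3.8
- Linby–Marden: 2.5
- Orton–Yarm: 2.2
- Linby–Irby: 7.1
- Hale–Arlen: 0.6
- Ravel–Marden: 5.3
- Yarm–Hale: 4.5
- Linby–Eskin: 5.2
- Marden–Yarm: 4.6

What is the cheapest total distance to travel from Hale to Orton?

2.2 km

Running Dijkstra from Hale:
Hale: 0
Arlen: 0.6  (via Hale)
Linby: 2.2  (via Hale)
Orton: 2.2  (via Arlen)
Shortest route: Hale–Arlen–Orton = 2.2 km.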